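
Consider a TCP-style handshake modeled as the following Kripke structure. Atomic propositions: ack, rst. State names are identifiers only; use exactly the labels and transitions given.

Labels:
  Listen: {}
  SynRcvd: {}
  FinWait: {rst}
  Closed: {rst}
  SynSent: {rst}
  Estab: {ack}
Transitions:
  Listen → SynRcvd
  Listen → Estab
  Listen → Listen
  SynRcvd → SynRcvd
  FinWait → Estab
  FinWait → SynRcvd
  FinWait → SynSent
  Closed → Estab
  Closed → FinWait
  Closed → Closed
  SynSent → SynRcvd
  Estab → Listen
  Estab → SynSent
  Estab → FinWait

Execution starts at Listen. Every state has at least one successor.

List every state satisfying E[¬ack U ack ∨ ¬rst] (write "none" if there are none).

States satisfying ¬ack: {Listen, SynRcvd, FinWait, Closed, SynSent}.
States satisfying ack ∨ ¬rst: {Listen, SynRcvd, Estab}.
States satisfying E[¬ack U ack ∨ ¬rst]: {Listen, SynRcvd, FinWait, Closed, SynSent, Estab}.

{Listen, SynRcvd, FinWait, Closed, SynSent, Estab}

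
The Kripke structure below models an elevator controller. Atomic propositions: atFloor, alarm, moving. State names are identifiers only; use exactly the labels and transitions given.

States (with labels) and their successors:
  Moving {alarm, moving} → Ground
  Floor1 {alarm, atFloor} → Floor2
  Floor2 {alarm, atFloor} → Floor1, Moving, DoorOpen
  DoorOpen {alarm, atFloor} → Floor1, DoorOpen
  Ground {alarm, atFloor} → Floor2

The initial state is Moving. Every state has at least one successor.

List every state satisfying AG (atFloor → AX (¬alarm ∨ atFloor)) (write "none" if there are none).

none

States satisfying atFloor → AX (¬alarm ∨ atFloor): {Moving, Floor1, DoorOpen, Ground}.
States satisfying AG (atFloor → AX (¬alarm ∨ atFloor)): ∅.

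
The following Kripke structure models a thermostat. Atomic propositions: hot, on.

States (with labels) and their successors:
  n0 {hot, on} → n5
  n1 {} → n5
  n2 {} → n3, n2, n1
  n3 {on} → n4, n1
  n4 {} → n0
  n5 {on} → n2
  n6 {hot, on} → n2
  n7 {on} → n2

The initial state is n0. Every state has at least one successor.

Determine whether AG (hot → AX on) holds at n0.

States satisfying hot → AX on: {n0, n1, n2, n3, n4, n5, n7}.
States satisfying AG (hot → AX on): {n0, n1, n2, n3, n4, n5, n7}.
Every state reachable from n0 satisfies hot → AX on.
n0 ∈ Sat(AG (hot → AX on)).

Yes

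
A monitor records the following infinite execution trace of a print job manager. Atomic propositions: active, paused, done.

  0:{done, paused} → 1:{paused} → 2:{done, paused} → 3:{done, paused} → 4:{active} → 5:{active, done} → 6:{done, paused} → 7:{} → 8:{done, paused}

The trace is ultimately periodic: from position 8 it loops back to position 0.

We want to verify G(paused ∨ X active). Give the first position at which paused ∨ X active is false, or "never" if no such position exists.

5

Check paused ∨ X active at each position in order: 0 ✓, 1 ✓, 2 ✓, 3 ✓, 4 ✓.
At position 5 the labels are {active, done} and the next position 6 has {done, paused}, so paused ∨ X active is false there. This is the first violation.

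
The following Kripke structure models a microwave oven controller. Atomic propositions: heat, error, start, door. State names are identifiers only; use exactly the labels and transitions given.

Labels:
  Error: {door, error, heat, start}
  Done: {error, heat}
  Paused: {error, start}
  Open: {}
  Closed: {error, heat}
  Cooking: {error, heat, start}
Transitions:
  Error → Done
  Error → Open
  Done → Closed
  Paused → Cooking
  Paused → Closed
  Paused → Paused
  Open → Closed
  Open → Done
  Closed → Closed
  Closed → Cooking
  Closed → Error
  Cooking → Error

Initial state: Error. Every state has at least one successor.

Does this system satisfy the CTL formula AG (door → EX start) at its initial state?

Does not hold

States satisfying door → EX start: {Done, Paused, Open, Closed, Cooking}.
States satisfying AG (door → EX start): ∅.
Error is reachable from Error and violates door → EX start, so AG fails at Error.
Error ∉ Sat(AG (door → EX start)).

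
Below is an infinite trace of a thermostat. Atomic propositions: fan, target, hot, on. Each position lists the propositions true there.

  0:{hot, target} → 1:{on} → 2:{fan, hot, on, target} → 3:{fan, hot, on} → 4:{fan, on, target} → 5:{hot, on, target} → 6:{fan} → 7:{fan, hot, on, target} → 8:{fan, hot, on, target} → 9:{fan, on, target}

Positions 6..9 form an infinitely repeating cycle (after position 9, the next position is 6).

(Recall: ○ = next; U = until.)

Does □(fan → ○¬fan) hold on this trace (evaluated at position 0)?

fan → ○¬fan must hold at every position from 0 onward. It fails at position 2, so □(fan → ○¬fan) is false.
Positions where fan holds: 2, 3, 4, 6, 7, 8, 9.
Check ○¬fan at each: 2→fails, 3→fails, 4→ok, 6→fails, 7→fails, 8→fails, 9→fails.

Violated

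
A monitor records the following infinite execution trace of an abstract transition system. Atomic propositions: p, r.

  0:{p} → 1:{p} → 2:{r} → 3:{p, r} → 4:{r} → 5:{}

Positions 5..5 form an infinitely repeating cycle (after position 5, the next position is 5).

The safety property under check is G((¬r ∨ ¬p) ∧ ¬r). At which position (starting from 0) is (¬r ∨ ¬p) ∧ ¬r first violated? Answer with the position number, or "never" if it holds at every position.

2

Check (¬r ∨ ¬p) ∧ ¬r at each position in order: 0 ✓, 1 ✓.
At position 2 the labels are {r}, so (¬r ∨ ¬p) ∧ ¬r is false there. This is the first violation.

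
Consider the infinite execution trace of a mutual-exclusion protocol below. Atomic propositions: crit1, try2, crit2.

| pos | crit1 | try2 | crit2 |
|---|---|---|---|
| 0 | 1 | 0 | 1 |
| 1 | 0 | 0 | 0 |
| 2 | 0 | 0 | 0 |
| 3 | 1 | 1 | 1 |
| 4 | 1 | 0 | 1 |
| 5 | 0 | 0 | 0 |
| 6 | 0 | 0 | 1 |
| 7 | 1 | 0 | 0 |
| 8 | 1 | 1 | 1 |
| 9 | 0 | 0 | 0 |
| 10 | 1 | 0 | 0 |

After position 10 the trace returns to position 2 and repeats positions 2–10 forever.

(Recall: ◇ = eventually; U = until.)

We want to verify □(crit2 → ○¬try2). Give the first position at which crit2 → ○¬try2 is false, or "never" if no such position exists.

never

crit2 → ○¬try2 holds at every position 0..10, and those are all the positions the trace ever visits, so the invariant □(crit2 → ○¬try2) is never violated.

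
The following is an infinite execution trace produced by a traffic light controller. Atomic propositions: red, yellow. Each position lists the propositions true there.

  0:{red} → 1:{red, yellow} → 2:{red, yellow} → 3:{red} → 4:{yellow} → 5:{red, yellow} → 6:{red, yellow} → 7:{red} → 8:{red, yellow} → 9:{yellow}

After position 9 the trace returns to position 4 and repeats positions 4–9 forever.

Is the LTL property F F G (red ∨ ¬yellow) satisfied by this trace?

Does not hold

F G (red ∨ ¬yellow) is false at every position 0..9, so it never becomes true and F F G (red ∨ ¬yellow) fails.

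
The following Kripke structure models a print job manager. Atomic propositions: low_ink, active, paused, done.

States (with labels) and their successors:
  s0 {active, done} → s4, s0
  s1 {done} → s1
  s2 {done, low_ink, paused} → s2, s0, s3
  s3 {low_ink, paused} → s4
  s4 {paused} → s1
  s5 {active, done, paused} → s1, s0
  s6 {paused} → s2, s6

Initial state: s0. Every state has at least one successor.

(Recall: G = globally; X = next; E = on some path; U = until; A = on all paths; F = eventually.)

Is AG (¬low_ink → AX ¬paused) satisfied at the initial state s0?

No

States satisfying ¬low_ink → AX ¬paused: {s1, s2, s3, s4, s5}.
States satisfying AG (¬low_ink → AX ¬paused): {s1, s3, s4}.
s0 is reachable from s0 and violates ¬low_ink → AX ¬paused, so AG fails at s0.
s0 ∉ Sat(AG (¬low_ink → AX ¬paused)).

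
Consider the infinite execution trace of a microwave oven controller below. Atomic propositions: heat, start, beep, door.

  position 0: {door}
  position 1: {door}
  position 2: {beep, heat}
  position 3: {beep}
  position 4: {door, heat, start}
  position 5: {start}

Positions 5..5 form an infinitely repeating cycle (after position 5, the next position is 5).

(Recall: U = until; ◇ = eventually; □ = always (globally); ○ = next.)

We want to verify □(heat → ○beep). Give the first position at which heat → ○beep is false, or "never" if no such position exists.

Check heat → ○beep at each position in order: 0 ✓, 1 ✓, 2 ✓, 3 ✓.
At position 4 the labels are {door, heat, start} and the next position 5 has {start}, so heat → ○beep is false there. This is the first violation.

4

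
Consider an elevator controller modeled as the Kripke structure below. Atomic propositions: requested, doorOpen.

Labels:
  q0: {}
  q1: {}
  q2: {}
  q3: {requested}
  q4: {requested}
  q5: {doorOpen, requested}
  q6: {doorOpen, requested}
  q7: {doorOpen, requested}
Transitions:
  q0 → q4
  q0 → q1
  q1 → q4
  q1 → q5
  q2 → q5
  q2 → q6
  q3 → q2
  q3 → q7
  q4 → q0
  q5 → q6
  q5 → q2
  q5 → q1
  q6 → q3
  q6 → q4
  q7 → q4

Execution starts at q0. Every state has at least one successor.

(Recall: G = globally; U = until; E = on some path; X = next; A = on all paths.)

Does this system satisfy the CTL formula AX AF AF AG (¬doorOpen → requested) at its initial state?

No

States satisfying AF AF AG (¬doorOpen → requested): ∅.
States satisfying AX AF AF AG (¬doorOpen → requested): ∅.
q0 ∉ Sat(AX AF AF AG (¬doorOpen → requested)).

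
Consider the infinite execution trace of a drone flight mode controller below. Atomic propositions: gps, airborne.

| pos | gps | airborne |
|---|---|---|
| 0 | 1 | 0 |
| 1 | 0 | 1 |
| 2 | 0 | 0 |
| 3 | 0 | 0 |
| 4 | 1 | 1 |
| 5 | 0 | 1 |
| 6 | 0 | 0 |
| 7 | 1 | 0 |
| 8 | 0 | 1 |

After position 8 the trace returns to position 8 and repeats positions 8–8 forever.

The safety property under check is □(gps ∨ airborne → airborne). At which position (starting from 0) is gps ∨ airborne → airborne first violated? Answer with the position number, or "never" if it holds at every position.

0

At position 0 the labels are {gps}, so gps ∨ airborne → airborne is false there. This is the first violation.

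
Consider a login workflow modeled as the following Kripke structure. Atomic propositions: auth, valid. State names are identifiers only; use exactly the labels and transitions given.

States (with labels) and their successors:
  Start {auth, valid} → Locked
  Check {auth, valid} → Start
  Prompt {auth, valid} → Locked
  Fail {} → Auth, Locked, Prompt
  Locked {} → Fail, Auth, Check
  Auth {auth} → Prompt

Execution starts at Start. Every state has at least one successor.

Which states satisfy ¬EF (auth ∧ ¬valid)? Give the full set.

States satisfying auth ∧ ¬valid: {Auth}.
States satisfying EF (auth ∧ ¬valid): {Start, Check, Prompt, Fail, Locked, Auth}.
States satisfying ¬EF (auth ∧ ¬valid): ∅.

none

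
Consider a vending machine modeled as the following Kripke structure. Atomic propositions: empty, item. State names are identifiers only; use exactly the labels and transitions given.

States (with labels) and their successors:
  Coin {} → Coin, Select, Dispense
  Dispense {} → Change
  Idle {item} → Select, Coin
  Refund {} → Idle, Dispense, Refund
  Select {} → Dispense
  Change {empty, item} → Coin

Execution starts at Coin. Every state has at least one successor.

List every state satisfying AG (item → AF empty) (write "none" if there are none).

States satisfying item → AF empty: {Coin, Dispense, Refund, Select, Change}.
States satisfying AG (item → AF empty): {Coin, Dispense, Select, Change}.

{Coin, Dispense, Select, Change}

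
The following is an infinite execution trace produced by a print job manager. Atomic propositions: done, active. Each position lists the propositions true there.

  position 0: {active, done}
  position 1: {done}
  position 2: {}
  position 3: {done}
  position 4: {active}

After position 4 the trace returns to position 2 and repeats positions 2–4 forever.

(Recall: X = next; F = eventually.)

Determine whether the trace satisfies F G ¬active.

Violated

G ¬active is false at every position 0..4, so it never becomes true and F G ¬active fails.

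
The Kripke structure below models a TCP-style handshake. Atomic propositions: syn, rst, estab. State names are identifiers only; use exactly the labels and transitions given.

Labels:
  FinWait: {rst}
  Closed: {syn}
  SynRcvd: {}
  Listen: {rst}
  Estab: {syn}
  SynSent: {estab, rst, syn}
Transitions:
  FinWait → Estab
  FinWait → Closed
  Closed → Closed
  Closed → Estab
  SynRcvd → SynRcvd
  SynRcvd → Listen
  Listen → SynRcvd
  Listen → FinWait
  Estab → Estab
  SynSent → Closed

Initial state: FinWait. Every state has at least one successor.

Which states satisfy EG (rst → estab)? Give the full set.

States satisfying rst → estab: {Closed, SynRcvd, Estab, SynSent}.
States satisfying EG (rst → estab): {Closed, SynRcvd, Estab, SynSent}.

{Closed, SynRcvd, Estab, SynSent}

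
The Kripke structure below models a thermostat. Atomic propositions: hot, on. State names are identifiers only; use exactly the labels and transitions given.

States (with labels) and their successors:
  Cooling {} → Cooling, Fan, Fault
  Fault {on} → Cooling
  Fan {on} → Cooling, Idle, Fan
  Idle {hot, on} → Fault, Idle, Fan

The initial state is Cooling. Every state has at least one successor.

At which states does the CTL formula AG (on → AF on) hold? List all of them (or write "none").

{Cooling, Fault, Fan, Idle}

States satisfying on → AF on: {Cooling, Fault, Fan, Idle}.
States satisfying AG (on → AF on): {Cooling, Fault, Fan, Idle}.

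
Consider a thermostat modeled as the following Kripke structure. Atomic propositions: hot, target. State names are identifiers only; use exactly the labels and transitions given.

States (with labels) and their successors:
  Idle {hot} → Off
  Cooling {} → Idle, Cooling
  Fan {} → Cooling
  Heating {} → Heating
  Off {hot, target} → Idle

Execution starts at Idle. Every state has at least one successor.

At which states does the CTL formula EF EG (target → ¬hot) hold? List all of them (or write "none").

States satisfying EG (target → ¬hot): {Cooling, Fan, Heating}.
States satisfying EF EG (target → ¬hot): {Cooling, Fan, Heating}.

{Cooling, Fan, Heating}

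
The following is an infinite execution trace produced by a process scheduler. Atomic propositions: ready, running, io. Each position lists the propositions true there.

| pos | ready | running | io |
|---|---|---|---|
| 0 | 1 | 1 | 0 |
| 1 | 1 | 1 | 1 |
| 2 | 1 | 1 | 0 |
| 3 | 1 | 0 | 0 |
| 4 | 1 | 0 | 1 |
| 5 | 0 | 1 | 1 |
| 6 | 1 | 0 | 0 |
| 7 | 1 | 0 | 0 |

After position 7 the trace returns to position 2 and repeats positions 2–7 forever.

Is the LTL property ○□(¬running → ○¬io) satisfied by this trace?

No

The position after 0 is 1; □(¬running → ○¬io) is false there.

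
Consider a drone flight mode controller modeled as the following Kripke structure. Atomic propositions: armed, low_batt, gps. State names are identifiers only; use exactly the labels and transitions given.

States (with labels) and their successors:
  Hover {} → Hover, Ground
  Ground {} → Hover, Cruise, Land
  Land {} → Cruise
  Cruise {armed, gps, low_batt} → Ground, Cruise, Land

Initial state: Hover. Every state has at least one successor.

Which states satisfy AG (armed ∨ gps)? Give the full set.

States satisfying armed ∨ gps: {Cruise}.
States satisfying AG (armed ∨ gps): ∅.

none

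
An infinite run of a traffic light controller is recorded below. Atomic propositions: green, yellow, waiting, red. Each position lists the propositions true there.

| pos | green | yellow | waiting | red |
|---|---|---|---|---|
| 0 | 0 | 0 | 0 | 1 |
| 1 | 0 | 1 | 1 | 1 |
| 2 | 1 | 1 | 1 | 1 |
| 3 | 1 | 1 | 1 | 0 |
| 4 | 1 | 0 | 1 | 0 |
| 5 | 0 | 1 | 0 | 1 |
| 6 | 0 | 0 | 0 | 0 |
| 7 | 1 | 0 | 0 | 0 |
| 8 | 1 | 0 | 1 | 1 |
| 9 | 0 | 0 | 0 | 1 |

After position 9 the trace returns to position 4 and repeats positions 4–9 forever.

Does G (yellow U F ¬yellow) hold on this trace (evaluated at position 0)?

Holds

yellow U F ¬yellow holds at every position 0..9, and those are all positions ever visited, so G (yellow U F ¬yellow) holds.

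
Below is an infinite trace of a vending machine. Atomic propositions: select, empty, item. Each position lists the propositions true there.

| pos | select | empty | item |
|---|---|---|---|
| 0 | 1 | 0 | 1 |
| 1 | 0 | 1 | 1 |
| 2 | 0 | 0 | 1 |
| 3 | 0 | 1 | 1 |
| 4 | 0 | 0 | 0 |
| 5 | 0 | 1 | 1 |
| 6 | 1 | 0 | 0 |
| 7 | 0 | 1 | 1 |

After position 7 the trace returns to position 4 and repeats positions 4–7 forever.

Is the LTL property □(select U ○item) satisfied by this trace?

Does not hold

select U ○item must hold at every position from 0 onward. It fails at position 3, so □(select U ○item) is false.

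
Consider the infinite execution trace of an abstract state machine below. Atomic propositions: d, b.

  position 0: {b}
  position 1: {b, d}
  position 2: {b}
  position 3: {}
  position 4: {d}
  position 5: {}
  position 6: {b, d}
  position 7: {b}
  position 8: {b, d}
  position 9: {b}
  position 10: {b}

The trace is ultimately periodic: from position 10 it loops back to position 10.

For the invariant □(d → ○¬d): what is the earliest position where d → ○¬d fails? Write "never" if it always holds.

never

d → ○¬d holds at every position 0..10, and those are all the positions the trace ever visits, so the invariant □(d → ○¬d) is never violated.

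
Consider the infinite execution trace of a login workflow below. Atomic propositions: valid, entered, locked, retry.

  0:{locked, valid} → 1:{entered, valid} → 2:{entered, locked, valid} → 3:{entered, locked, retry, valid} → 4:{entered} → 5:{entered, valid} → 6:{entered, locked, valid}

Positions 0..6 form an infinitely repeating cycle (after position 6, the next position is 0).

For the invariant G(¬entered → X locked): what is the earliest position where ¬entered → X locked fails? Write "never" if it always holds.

At position 0 the labels are {locked, valid} and the next position 1 has {entered, valid}, so ¬entered → X locked is false there. This is the first violation.

0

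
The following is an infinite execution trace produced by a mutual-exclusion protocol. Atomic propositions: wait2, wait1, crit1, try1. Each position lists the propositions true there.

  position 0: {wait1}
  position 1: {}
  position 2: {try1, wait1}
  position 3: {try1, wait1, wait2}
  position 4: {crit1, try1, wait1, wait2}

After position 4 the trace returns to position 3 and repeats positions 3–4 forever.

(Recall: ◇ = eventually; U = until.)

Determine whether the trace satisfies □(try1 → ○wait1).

Satisfied

try1 → ○wait1 holds at every position 0..4, and those are all positions ever visited, so □(try1 → ○wait1) holds.
Positions where try1 holds: 2, 3, 4.
Check ○wait1 at each: 2→ok, 3→ok, 4→ok.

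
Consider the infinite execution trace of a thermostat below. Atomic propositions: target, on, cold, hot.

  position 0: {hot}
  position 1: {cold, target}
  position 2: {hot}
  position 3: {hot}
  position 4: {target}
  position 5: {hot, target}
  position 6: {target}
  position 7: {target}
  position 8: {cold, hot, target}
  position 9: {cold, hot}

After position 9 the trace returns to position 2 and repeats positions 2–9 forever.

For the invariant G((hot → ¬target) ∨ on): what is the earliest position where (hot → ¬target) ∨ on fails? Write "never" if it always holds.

Check (hot → ¬target) ∨ on at each position in order: 0 ✓, 1 ✓, 2 ✓, 3 ✓, 4 ✓.
At position 5 the labels are {hot, target}, so (hot → ¬target) ∨ on is false there. This is the first violation.

5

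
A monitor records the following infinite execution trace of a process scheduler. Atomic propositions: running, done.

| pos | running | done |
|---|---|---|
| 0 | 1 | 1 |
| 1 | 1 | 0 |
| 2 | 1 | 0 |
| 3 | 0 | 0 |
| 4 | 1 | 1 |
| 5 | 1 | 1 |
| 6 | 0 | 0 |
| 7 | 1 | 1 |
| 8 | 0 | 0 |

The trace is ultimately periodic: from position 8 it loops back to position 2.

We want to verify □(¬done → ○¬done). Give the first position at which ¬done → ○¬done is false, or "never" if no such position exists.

3

Check ¬done → ○¬done at each position in order: 0 ✓, 1 ✓, 2 ✓.
At position 3 the labels are {} and the next position 4 has {done, running}, so ¬done → ○¬done is false there. This is the first violation.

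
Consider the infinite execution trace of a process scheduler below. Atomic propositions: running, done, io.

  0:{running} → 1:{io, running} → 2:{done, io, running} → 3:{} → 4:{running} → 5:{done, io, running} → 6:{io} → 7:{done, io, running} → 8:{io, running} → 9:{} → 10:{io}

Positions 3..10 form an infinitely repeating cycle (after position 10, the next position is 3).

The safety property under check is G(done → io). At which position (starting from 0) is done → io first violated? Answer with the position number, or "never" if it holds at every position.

never

done → io holds at every position 0..10, and those are all the positions the trace ever visits, so the invariant G(done → io) is never violated.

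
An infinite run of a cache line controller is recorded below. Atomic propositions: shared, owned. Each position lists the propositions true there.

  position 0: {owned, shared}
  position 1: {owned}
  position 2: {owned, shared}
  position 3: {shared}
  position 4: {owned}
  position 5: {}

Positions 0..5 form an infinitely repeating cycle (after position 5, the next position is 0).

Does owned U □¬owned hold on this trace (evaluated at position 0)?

Walking from position 0: at position 3, □¬owned has not yet held and owned fails, so owned U □¬owned is false.

Does not hold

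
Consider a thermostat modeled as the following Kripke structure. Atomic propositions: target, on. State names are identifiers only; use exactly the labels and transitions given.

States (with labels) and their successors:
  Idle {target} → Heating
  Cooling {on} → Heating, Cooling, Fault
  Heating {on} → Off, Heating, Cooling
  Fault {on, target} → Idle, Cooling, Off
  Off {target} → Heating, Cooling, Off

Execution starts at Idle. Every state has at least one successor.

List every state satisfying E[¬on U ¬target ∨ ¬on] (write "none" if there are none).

States satisfying ¬on: {Idle, Off}.
States satisfying ¬target ∨ ¬on: {Idle, Cooling, Heating, Off}.
States satisfying E[¬on U ¬target ∨ ¬on]: {Idle, Cooling, Heating, Off}.

{Idle, Cooling, Heating, Off}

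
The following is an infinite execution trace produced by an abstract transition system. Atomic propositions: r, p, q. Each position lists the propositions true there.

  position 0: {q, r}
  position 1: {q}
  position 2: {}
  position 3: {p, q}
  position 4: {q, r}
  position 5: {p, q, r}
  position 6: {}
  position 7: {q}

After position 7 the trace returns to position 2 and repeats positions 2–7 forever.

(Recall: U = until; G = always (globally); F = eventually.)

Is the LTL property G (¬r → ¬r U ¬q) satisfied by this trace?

¬r → ¬r U ¬q must hold at every position from 0 onward. It fails at position 3, so G (¬r → ¬r U ¬q) is false.
Positions where ¬r holds: 1, 2, 3, 6, 7.
Check ¬r U ¬q at each: 1→ok, 2→ok, 3→fails, 6→ok, 7→ok.

Violated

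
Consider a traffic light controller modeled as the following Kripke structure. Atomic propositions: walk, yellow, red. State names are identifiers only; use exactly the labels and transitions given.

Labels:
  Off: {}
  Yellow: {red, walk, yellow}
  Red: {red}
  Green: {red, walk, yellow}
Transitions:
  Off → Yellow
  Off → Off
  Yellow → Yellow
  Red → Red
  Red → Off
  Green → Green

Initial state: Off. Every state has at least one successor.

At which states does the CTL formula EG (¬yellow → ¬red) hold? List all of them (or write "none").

States satisfying ¬yellow → ¬red: {Off, Yellow, Green}.
States satisfying EG (¬yellow → ¬red): {Off, Yellow, Green}.

{Off, Yellow, Green}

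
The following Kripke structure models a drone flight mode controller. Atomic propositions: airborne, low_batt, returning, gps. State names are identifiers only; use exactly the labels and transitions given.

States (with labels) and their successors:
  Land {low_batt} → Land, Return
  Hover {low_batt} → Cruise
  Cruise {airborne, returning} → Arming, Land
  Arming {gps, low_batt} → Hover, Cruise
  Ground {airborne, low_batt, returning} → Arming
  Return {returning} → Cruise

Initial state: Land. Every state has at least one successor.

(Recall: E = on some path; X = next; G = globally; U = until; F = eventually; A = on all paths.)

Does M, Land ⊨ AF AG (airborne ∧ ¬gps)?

Violated

States satisfying AG (airborne ∧ ¬gps): ∅.
States satisfying AF AG (airborne ∧ ¬gps): ∅.
There is a path from Land along which AG (airborne ∧ ¬gps) never holds.
Land ∉ Sat(AF AG (airborne ∧ ¬gps)).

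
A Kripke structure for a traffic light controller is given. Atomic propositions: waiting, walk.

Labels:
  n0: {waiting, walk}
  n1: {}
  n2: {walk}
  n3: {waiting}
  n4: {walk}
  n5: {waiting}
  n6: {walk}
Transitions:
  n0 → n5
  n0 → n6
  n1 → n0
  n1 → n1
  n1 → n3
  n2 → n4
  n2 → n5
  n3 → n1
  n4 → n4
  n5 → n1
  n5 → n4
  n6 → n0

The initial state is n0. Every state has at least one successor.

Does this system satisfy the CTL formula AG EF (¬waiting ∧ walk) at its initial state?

Yes

States satisfying EF (¬waiting ∧ walk): {n0, n1, n2, n3, n4, n5, n6}.
States satisfying AG EF (¬waiting ∧ walk): {n0, n1, n2, n3, n4, n5, n6}.
Every state reachable from n0 satisfies EF (¬waiting ∧ walk).
n0 ∈ Sat(AG EF (¬waiting ∧ walk)).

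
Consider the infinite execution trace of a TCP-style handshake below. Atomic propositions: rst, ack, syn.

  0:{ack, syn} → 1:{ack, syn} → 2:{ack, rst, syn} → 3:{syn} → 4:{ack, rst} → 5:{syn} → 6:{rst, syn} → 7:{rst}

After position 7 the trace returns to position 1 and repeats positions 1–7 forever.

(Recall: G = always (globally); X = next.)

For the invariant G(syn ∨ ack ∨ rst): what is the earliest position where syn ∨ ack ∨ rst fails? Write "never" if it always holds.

syn ∨ ack ∨ rst holds at every position 0..7, and those are all the positions the trace ever visits, so the invariant G(syn ∨ ack ∨ rst) is never violated.

never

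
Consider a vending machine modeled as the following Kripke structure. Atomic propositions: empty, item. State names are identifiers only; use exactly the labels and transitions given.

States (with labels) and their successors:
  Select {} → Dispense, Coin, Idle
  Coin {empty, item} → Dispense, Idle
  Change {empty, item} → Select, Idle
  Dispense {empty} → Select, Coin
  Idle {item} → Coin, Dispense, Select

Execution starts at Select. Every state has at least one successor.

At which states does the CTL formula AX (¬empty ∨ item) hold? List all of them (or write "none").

{Change, Dispense}

States satisfying ¬empty ∨ item: {Select, Coin, Change, Idle}.
States satisfying AX (¬empty ∨ item): {Change, Dispense}.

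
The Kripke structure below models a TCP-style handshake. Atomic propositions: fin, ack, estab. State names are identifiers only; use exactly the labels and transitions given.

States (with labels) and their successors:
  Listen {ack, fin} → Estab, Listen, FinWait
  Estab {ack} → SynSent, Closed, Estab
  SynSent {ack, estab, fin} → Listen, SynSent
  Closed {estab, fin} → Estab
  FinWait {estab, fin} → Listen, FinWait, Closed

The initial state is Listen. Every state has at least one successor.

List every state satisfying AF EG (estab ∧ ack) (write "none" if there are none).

States satisfying EG (estab ∧ ack): {SynSent}.
States satisfying AF EG (estab ∧ ack): {SynSent}.

{SynSent}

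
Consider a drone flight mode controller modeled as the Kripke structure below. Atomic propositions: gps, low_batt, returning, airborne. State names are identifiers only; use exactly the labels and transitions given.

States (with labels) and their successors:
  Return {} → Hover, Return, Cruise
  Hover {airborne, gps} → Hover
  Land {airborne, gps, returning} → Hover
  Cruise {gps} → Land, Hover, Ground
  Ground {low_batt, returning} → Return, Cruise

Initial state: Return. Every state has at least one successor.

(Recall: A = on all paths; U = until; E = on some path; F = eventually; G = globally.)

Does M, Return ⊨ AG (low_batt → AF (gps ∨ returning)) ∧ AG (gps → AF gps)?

Holds

States satisfying low_batt → AF (gps ∨ returning): {Return, Hover, Land, Cruise, Ground}.
States satisfying AG (low_batt → AF (gps ∨ returning)): {Return, Hover, Land, Cruise, Ground}.
States satisfying gps → AF gps: {Return, Hover, Land, Cruise, Ground}.
States satisfying AG (gps → AF gps): {Return, Hover, Land, Cruise, Ground}.
States satisfying AG (low_batt → AF (gps ∨ returning)) ∧ AG (gps → AF gps): {Return, Hover, Land, Cruise, Ground}.
Return ∈ Sat(AG (low_batt → AF (gps ∨ returning)) ∧ AG (gps → AF gps)).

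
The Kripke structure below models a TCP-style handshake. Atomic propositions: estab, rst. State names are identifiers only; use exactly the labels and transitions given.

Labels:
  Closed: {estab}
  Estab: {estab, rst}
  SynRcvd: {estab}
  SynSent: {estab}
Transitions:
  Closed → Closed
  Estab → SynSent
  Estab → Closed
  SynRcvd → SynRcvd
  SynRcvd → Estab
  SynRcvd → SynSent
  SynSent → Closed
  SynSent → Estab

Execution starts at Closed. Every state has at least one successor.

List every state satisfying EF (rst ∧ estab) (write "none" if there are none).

States satisfying rst ∧ estab: {Estab}.
States satisfying EF (rst ∧ estab): {Estab, SynRcvd, SynSent}.

{Estab, SynRcvd, SynSent}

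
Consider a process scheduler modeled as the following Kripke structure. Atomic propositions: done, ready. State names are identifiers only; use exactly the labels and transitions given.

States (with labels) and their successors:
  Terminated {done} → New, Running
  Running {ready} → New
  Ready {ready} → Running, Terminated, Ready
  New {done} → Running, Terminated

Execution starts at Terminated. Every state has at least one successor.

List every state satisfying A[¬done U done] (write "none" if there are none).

States satisfying ¬done: {Running, Ready}.
States satisfying done: {Terminated, New}.
States satisfying A[¬done U done]: {Terminated, Running, New}.

{Terminated, Running, New}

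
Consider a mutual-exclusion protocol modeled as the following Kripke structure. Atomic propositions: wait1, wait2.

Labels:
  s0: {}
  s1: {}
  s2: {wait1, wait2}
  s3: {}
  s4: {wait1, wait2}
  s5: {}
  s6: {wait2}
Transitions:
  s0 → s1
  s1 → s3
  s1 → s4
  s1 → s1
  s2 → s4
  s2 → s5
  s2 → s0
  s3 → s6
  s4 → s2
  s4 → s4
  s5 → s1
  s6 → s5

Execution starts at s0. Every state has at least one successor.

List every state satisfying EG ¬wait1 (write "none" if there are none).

{s0, s1, s3, s5, s6}

States satisfying ¬wait1: {s0, s1, s3, s5, s6}.
States satisfying EG ¬wait1: {s0, s1, s3, s5, s6}.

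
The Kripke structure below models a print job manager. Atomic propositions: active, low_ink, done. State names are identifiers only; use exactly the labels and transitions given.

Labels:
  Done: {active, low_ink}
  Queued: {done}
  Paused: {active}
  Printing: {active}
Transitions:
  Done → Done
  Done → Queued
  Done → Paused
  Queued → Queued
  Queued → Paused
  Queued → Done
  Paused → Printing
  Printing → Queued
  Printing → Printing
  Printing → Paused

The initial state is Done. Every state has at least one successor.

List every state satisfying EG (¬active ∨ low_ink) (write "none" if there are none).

{Done, Queued}

States satisfying ¬active ∨ low_ink: {Done, Queued}.
States satisfying EG (¬active ∨ low_ink): {Done, Queued}.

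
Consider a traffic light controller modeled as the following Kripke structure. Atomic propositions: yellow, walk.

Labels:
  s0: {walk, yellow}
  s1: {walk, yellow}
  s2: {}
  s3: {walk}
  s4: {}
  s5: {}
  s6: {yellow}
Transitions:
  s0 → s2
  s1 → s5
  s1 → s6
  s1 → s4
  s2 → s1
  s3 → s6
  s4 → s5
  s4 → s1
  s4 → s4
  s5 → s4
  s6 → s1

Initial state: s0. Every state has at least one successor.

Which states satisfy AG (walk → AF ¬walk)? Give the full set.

{s0, s1, s2, s3, s4, s5, s6}

States satisfying walk → AF ¬walk: {s0, s1, s2, s3, s4, s5, s6}.
States satisfying AG (walk → AF ¬walk): {s0, s1, s2, s3, s4, s5, s6}.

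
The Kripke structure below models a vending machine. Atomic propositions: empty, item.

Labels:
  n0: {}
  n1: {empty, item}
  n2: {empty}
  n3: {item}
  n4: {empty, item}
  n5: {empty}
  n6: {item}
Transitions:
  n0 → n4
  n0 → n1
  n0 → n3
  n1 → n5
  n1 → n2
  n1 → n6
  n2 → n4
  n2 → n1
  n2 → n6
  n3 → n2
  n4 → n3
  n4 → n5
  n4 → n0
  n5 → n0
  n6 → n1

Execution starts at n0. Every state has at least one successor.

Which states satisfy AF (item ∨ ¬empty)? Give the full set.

{n0, n1, n2, n3, n4, n5, n6}

States satisfying item ∨ ¬empty: {n0, n1, n3, n4, n6}.
States satisfying AF (item ∨ ¬empty): {n0, n1, n2, n3, n4, n5, n6}.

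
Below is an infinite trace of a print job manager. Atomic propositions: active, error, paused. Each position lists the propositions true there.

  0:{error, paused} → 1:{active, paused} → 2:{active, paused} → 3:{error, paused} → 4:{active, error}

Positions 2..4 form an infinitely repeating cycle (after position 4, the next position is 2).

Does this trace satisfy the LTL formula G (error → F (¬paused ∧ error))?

Holds

error → F (¬paused ∧ error) holds at every position 0..4, and those are all positions ever visited, so G (error → F (¬paused ∧ error)) holds.
Positions where error holds: 0, 3, 4.
Check F (¬paused ∧ error) at each: 0→ok, 3→ok, 4→ok.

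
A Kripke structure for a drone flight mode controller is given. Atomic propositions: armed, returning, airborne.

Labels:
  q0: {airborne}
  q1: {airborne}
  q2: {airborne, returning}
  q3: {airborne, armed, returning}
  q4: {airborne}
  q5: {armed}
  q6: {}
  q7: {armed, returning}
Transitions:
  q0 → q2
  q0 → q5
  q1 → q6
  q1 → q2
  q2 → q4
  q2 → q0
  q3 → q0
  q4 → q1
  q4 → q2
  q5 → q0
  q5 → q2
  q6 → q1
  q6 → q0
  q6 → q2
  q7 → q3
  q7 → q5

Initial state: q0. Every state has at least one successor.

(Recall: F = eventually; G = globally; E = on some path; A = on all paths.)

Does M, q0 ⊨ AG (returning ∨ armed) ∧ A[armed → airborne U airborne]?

Does not hold

States satisfying returning ∨ armed: {q2, q3, q5, q7}.
States satisfying AG (returning ∨ armed): ∅.
States satisfying armed → airborne: {q0, q1, q2, q3, q4, q6}.
States satisfying airborne: {q0, q1, q2, q3, q4}.
States satisfying A[armed → airborne U airborne]: {q0, q1, q2, q3, q4, q6}.
States satisfying AG (returning ∨ armed) ∧ A[armed → airborne U airborne]: ∅.
q0 ∉ Sat(AG (returning ∨ armed) ∧ A[armed → airborne U airborne]).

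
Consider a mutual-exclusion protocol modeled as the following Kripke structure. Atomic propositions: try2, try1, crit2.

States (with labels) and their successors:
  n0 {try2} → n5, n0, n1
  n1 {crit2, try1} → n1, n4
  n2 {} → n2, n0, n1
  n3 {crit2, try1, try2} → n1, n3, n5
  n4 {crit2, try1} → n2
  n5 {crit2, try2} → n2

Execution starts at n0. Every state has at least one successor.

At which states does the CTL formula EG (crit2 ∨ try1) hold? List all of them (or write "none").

{n1, n3}

States satisfying crit2 ∨ try1: {n1, n3, n4, n5}.
States satisfying EG (crit2 ∨ try1): {n1, n3}.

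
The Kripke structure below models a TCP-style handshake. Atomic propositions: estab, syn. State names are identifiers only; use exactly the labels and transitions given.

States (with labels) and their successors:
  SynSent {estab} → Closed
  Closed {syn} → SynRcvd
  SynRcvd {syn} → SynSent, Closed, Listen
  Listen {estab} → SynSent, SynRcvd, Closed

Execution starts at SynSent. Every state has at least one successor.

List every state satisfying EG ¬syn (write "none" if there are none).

States satisfying ¬syn: {SynSent, Listen}.
States satisfying EG ¬syn: ∅.

none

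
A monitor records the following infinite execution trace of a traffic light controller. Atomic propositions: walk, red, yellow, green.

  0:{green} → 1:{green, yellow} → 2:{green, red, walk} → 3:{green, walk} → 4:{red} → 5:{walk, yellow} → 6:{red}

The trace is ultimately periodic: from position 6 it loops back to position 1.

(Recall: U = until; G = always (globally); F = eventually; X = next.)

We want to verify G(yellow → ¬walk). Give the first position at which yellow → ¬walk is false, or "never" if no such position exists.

Check yellow → ¬walk at each position in order: 0 ✓, 1 ✓, 2 ✓, 3 ✓, 4 ✓.
At position 5 the labels are {walk, yellow}, so yellow → ¬walk is false there. This is the first violation.

5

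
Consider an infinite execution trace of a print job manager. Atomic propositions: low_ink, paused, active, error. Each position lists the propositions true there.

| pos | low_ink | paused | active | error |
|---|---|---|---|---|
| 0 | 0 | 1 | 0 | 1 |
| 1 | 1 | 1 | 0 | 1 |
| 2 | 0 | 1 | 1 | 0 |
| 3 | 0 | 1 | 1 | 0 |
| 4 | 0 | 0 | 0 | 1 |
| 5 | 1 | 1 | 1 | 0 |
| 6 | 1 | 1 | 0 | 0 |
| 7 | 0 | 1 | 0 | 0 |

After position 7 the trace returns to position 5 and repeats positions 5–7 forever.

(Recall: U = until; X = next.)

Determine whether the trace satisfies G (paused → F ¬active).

Holds

paused → F ¬active holds at every position 0..7, and those are all positions ever visited, so G (paused → F ¬active) holds.
Positions where paused holds: 0, 1, 2, 3, 5, 6, 7.
Check F ¬active at each: 0→ok, 1→ok, 2→ok, 3→ok, 5→ok, 6→ok, 7→ok.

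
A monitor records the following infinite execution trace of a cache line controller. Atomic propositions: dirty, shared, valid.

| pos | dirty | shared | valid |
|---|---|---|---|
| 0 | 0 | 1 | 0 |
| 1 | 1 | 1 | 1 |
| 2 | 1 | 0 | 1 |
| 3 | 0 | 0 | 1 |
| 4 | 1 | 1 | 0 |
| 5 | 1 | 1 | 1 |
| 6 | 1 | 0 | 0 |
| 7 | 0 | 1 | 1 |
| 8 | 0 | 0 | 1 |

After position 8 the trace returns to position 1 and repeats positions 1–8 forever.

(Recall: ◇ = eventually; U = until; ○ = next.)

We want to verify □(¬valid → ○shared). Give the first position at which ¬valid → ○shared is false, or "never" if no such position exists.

¬valid → ○shared holds at every position 0..8, and those are all the positions the trace ever visits, so the invariant □(¬valid → ○shared) is never violated.

never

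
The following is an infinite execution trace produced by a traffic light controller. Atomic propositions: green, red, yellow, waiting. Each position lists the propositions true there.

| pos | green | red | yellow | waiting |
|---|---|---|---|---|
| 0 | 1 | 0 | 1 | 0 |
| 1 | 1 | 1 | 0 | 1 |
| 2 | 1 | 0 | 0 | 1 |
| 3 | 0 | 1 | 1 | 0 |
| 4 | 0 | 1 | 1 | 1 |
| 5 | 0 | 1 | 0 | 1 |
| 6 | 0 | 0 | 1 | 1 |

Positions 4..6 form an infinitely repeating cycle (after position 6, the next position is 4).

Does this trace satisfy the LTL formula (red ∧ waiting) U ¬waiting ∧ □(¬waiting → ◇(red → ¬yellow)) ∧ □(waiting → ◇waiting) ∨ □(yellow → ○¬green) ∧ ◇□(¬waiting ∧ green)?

Satisfied

At position 0: (red ∧ waiting) U ¬waiting ∧ □(¬waiting → ◇(red → ¬yellow)) ∧ □(waiting → ◇waiting) is true; □(yellow → ○¬green) ∧ ◇□(¬waiting ∧ green) is false; so (red ∧ waiting) U ¬waiting ∧ □(¬waiting → ◇(red → ¬yellow)) ∧ □(waiting → ◇waiting) ∨ □(yellow → ○¬green) ∧ ◇□(¬waiting ∧ green) is true.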